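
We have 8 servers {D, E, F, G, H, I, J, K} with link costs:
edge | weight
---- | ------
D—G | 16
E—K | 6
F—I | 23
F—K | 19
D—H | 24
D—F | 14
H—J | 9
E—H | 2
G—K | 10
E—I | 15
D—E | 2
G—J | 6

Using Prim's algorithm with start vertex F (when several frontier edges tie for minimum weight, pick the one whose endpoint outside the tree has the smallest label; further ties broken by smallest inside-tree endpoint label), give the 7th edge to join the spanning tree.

E-I

Prim's algorithm from F:
Step 1: cheapest edge leaving the tree is D—F (14); add D.
Step 2: cheapest edge leaving the tree is D—E (2); add E.
Step 3: cheapest edge leaving the tree is E—H (2); add H.
Step 4: cheapest edge leaving the tree is E—K (6); add K.
Step 5: cheapest edge leaving the tree is H—J (9); add J.
Step 6: cheapest edge leaving the tree is G—J (6); add G.
Step 7: cheapest edge leaving the tree is E—I (15); add I.
The 7th edge added is E—I.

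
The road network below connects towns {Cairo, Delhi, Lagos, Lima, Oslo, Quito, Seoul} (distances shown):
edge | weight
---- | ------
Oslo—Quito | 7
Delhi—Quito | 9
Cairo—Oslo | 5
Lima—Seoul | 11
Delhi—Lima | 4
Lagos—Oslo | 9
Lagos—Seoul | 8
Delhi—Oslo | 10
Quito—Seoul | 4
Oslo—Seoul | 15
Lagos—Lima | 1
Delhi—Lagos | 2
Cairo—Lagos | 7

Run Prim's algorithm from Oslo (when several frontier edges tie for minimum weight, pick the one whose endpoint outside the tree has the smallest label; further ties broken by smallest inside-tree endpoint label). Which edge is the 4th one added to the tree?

Delhi-Lagos

Prim's algorithm from Oslo:
Step 1: frontier [Cairo—Oslo 5, Oslo—Quito 7, Lagos—Oslo 9, Delhi—Oslo 10, Oslo—Seoul 15] → take Cairo—Oslo (5); add Cairo.
Step 2: frontier [Cairo—Lagos 7, Oslo—Quito 7, Lagos—Oslo 9, Delhi—Oslo 10, Oslo—Seoul 15] → take Cairo—Lagos (7); add Lagos.
Step 3: frontier [Lagos—Lima 1, Delhi—Lagos 2, Lagos—Seoul 8, Oslo—Quito 7, Delhi—Oslo 10, Oslo—Seoul 15] → take Lagos—Lima (1); add Lima.
Step 4: frontier [Delhi—Lagos 2, Lagos—Seoul 8, Delhi—Lima 4, Lima—Seoul 11, Oslo—Quito 7, Delhi—Oslo 10, Oslo—Seoul 15] → take Delhi—Lagos (2); add Delhi.
Step 5: frontier [Delhi—Quito 9, Lagos—Seoul 8, Lima—Seoul 11, Oslo—Quito 7, Oslo—Seoul 15] → take Oslo—Quito (7); add Quito.
Step 6: frontier [Lagos—Seoul 8, Lima—Seoul 11, Oslo—Seoul 15, Quito—Seoul 4] → take Quito—Seoul (4); add Seoul.
The 4th edge added is Delhi—Lagos.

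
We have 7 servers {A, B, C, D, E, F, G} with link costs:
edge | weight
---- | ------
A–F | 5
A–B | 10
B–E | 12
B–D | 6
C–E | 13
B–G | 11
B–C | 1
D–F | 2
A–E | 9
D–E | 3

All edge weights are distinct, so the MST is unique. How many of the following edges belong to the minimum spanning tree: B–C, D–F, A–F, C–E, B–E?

Kruskal's algorithm — process edges by increasing weight (ties by edge label):
B–C (1): add. Components now {A} {B,C} {D} {E} {F} {G}
D–F (2): add. Components now {A} {B,C} {D,F} {E} {G}
D–E (3): add. Components now {A} {B,C} {D,E,F} {G}
A–F (5): add. Components now {A,D,E,F} {B,C} {G}
B–D (6): add. Components now {A,B,C,D,E,F} {G}
A–E (9): skip — A and E already connected.
A–B (10): skip — A and B already connected.
B–G (11): add. Components now {A,B,C,D,E,F,G}
MST edge set: {B–C, D–F, D–E, A–F, B–D, B–G}.
Of the listed edges, {B–C, D–F, A–F} are in the MST → 3.

3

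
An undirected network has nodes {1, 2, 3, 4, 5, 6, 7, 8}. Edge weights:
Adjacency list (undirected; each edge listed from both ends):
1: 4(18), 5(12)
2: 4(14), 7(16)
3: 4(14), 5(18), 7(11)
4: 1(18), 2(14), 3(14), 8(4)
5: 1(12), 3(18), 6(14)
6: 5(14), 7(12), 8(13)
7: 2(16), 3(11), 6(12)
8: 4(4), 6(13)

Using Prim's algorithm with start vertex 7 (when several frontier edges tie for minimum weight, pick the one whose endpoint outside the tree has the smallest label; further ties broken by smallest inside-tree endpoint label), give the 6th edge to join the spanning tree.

5-6

Prim's algorithm from 7:
Step 1: frontier [3–7 11, 6–7 12, 2–7 16] → take 3–7 (11); add 3.
Step 2: frontier [3–4 14, 3–5 18, 6–7 12, 2–7 16] → take 6–7 (12); add 6.
Step 3: frontier [3–4 14, 3–5 18, 6–8 13, 5–6 14, 2–7 16] → take 6–8 (13); add 8.
Step 4: frontier [3–4 14, 3–5 18, 5–6 14, 2–7 16, 4–8 4] → take 4–8 (4); add 4.
Step 5: frontier [3–5 18, 2–4 14, 1–4 18, 5–6 14, 2–7 16] → take 2–4 (14); add 2.
Step 6: frontier [3–5 18, 1–4 18, 5–6 14] → take 5–6 (14); add 5.
Step 7: frontier [1–4 18, 1–5 12] → take 1–5 (12); add 1.
The 6th edge added is 5–6.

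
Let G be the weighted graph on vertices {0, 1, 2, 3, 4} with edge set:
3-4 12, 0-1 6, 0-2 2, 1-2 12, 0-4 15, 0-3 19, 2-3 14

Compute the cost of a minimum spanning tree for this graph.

Kruskal: consider edges lightest-first.
0-2 (2): add — endpoints in different components.
0-1 (6): add — endpoints in different components.
1-2 (12): skip — 1 and 2 already connected.
3-4 (12): add — endpoints in different components.
2-3 (14): add — endpoints in different components.
MST edges: 0-2, 0-1, 3-4, 2-3; total weight 2+6+12+14 = 34.

34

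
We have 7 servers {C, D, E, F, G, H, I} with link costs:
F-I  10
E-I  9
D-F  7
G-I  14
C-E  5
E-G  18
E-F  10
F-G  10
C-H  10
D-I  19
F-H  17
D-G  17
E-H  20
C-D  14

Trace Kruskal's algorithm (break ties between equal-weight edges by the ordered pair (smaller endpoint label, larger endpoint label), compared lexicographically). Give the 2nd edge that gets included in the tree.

Kruskal: consider edges lightest-first.
C-E (5): add — endpoints in different components.
D-F (7): add — endpoints in different components.
E-I (9): add — endpoints in different components.
C-H (10): add — endpoints in different components.
E-F (10): add — endpoints in different components.
F-G (10): add — endpoints in different components.
The 2nd edge added is D-F.

D-F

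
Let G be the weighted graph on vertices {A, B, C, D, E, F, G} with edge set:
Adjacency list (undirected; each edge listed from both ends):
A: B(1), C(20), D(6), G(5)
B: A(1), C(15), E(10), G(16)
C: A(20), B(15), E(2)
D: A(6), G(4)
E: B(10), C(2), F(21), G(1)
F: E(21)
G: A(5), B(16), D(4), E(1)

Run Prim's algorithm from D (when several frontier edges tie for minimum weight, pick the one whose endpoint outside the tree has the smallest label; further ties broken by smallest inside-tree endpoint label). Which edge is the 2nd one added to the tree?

Prim's algorithm from D:
Step 1: cheapest edge leaving the tree is D–G (4); add G.
Step 2: cheapest edge leaving the tree is E–G (1); add E.
Step 3: cheapest edge leaving the tree is C–E (2); add C.
Step 4: cheapest edge leaving the tree is A–G (5); add A.
Step 5: cheapest edge leaving the tree is A–B (1); add B.
Step 6: cheapest edge leaving the tree is E–F (21); add F.
The 2nd edge added is E–G.

E-G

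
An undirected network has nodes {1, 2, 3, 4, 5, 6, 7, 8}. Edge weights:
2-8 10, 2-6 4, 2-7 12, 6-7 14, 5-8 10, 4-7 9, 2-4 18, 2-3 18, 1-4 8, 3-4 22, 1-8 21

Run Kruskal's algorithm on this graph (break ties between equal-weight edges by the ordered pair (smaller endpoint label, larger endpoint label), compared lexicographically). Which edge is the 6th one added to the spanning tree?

2-7

Kruskal's algorithm — process edges by increasing weight (ties by edge label):
2-6 (4): add — endpoints in different components.
1-4 (8): add — endpoints in different components.
4-7 (9): add — endpoints in different components.
2-8 (10): add — endpoints in different components.
5-8 (10): add — endpoints in different components.
2-7 (12): add — endpoints in different components.
6-7 (14): skip — 6 and 7 already connected.
2-3 (18): add — endpoints in different components.
The 6th edge added is 2-7.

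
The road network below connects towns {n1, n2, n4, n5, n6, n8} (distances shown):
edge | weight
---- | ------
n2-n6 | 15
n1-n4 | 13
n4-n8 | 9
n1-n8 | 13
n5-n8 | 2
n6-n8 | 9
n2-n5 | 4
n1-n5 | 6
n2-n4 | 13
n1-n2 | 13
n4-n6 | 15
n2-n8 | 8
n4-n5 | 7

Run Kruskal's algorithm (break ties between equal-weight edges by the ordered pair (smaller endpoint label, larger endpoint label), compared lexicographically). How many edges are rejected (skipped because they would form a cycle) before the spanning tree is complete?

Sort edges by weight, then run Kruskal:
n5-n8 (2): add. Components now {n2} {n5,n8} {n1} {n6} {n4}
n2-n5 (4): add. Components now {n2,n5,n8} {n1} {n6} {n4}
n1-n5 (6): add. Components now {n1,n2,n5,n8} {n6} {n4}
n4-n5 (7): add. Components now {n1,n2,n4,n5,n8} {n6}
n2-n8 (8): skip — n2 and n8 already connected.
n4-n8 (9): skip — n8 and n4 already connected.
n6-n8 (9): add. Components now {n1,n2,n4,n5,n6,n8}
Edges rejected before the tree was complete: 2.

2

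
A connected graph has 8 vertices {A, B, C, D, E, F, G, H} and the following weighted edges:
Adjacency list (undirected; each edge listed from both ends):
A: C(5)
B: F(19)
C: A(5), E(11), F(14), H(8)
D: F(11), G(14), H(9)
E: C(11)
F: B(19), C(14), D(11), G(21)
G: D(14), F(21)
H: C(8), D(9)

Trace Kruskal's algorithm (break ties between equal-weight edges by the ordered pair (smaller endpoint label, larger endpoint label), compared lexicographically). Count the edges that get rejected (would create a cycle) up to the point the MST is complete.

Kruskal: consider edges lightest-first.
A C (5): add — endpoints in different components.
C H (8): add — endpoints in different components.
D H (9): add — endpoints in different components.
C E (11): add — endpoints in different components.
D F (11): add — endpoints in different components.
C F (14): skip — C and F already connected.
D G (14): add — endpoints in different components.
B F (19): add — endpoints in different components.
Edges rejected before the tree was complete: 1.

1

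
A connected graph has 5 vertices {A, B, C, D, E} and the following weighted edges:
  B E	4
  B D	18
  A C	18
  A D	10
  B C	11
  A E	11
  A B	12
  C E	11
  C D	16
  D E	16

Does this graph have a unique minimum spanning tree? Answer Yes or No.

No

Kruskal's algorithm — process edges by increasing weight (ties by edge label):
B E (4): add. Components now {A} {B,E} {C} {D}
A D (10): add. Components now {A,D} {B,E} {C}
A E (11): add. Components now {A,B,D,E} {C}
B C (11): add. Components now {A,B,C,D,E}
Non-tree edge C E has weight 11, equal to the heaviest edge on its tree cycle — swapping gives another MST of the same weight. Not unique.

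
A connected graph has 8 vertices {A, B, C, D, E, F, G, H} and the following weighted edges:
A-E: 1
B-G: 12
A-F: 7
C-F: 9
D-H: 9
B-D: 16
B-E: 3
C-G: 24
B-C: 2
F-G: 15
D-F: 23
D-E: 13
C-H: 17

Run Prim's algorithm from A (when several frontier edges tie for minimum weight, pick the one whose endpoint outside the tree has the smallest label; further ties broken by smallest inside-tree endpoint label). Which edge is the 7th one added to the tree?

Prim, starting at A.
Step 1: cheapest edge leaving the tree is A-E (1); add E.
Step 2: cheapest edge leaving the tree is B-E (3); add B.
Step 3: cheapest edge leaving the tree is B-C (2); add C.
Step 4: cheapest edge leaving the tree is A-F (7); add F.
Step 5: cheapest edge leaving the tree is B-G (12); add G.
Step 6: cheapest edge leaving the tree is D-E (13); add D.
Step 7: cheapest edge leaving the tree is D-H (9); add H.
The 7th edge added is D-H.

D-H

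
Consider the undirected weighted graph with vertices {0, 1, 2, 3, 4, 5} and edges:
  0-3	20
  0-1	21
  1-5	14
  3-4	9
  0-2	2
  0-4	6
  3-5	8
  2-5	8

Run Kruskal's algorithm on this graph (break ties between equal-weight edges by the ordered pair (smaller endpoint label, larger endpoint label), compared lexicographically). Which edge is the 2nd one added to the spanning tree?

0-4

Sort edges by weight, then run Kruskal:
0-2 (2): add. Components now {0,2} {1} {3} {4} {5}
0-4 (6): add. Components now {0,2,4} {1} {3} {5}
2-5 (8): add. Components now {0,2,4,5} {1} {3}
3-5 (8): add. Components now {0,2,3,4,5} {1}
3-4 (9): skip — 3 and 4 already connected.
1-5 (14): add. Components now {0,1,2,3,4,5}
The 2nd edge added is 0-4.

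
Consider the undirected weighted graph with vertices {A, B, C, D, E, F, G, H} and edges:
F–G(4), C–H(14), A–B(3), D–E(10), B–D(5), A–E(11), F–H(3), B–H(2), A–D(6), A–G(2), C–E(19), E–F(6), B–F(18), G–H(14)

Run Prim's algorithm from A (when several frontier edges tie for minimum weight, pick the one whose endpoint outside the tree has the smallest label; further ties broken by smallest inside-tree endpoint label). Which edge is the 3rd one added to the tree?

B-H

Prim's algorithm from A:
Step 1: frontier [A–G 2, A–B 3, A–D 6, A–E 11] → take A–G (2); add G.
Step 2: frontier [A–B 3, A–D 6, A–E 11, F–G 4, G–H 14] → take A–B (3); add B.
Step 3: frontier [A–D 6, A–E 11, B–H 2, B–D 5, B–F 18, F–G 4, G–H 14] → take B–H (2); add H.
Step 4: frontier [A–D 6, A–E 11, B–D 5, B–F 18, F–G 4, F–H 3, C–H 14] → take F–H (3); add F.
Step 5: frontier [A–D 6, A–E 11, B–D 5, E–F 6, C–H 14] → take B–D (5); add D.
Step 6: frontier [A–E 11, D–E 10, E–F 6, C–H 14] → take E–F (6); add E.
Step 7: frontier [C–E 19, C–H 14] → take C–H (14); add C.
The 3rd edge added is B–H.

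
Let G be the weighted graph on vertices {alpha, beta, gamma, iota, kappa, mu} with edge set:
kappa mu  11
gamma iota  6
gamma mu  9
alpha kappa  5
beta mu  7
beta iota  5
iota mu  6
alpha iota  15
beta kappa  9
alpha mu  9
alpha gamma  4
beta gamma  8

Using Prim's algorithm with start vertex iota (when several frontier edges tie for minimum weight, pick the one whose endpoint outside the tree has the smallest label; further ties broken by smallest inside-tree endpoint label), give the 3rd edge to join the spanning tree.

Prim, starting at iota.
Step 1: cheapest edge leaving the tree is beta iota (5); add beta.
Step 2: cheapest edge leaving the tree is gamma iota (6); add gamma.
Step 3: cheapest edge leaving the tree is alpha gamma (4); add alpha.
Step 4: cheapest edge leaving the tree is alpha kappa (5); add kappa.
Step 5: cheapest edge leaving the tree is iota mu (6); add mu.
The 3rd edge added is alpha gamma.

alpha-gamma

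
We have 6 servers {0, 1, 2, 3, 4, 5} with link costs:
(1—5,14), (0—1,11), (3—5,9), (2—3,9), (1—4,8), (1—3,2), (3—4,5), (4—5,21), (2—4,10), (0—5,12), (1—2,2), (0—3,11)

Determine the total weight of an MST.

29

Kruskal's algorithm — process edges by increasing weight (ties by edge label):
1—2 (2): add. Components now {0} {1,2} {3} {4} {5}
1—3 (2): add. Components now {0} {1,2,3} {4} {5}
3—4 (5): add. Components now {0} {1,2,3,4} {5}
1—4 (8): skip — 1 and 4 already connected.
2—3 (9): skip — 2 and 3 already connected.
3—5 (9): add. Components now {0} {1,2,3,4,5}
2—4 (10): skip — 2 and 4 already connected.
0—1 (11): add. Components now {0,1,2,3,4,5}
MST edges: 1—2, 1—3, 3—4, 3—5, 0—1; total weight 2+2+5+9+11 = 29.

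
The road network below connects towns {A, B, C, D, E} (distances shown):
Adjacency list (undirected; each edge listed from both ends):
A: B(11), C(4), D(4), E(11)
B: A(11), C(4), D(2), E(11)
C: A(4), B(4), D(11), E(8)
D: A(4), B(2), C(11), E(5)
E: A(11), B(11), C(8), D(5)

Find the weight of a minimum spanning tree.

Grow the tree from B using Prim:
Step 1: frontier [B-D 2, B-C 4, A-B 11, B-E 11] → take B-D (2); add D.
Step 2: frontier [B-C 4, A-B 11, B-E 11, A-D 4, D-E 5, C-D 11] → take A-D (4); add A.
Step 3: frontier [A-C 4, A-E 11, B-C 4, B-E 11, D-E 5, C-D 11] → take A-C (4); add C.
Step 4: frontier [A-E 11, B-E 11, C-E 8, D-E 5] → take D-E (5); add E.
MST edges: B-D, A-D, A-C, D-E; total weight 2+4+4+5 = 15.

15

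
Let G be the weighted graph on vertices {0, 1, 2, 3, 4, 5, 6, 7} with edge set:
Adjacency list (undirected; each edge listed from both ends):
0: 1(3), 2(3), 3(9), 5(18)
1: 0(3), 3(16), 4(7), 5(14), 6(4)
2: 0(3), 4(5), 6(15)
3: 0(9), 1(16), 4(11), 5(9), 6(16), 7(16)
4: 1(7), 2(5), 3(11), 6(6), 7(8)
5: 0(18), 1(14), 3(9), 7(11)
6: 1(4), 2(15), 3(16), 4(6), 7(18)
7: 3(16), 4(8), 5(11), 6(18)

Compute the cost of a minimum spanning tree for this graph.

41

Prim's algorithm from 1:
Step 1: cheapest edge leaving the tree is 0–1 (3); add 0.
Step 2: cheapest edge leaving the tree is 0–2 (3); add 2.
Step 3: cheapest edge leaving the tree is 1–6 (4); add 6.
Step 4: cheapest edge leaving the tree is 2–4 (5); add 4.
Step 5: cheapest edge leaving the tree is 4–7 (8); add 7.
Step 6: cheapest edge leaving the tree is 0–3 (9); add 3.
Step 7: cheapest edge leaving the tree is 3–5 (9); add 5.
MST edges: 0–1, 0–2, 1–6, 2–4, 4–7, 0–3, 3–5; total weight 3+3+4+5+8+9+9 = 41.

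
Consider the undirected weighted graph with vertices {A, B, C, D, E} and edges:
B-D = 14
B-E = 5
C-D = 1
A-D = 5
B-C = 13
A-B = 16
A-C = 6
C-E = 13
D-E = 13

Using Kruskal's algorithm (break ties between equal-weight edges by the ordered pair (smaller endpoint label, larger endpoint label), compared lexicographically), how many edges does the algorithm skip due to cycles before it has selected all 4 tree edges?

1

Sort edges by weight, then run Kruskal:
C-D (1): add. Components now {A} {B} {C,D} {E}
A-D (5): add. Components now {A,C,D} {B} {E}
B-E (5): add. Components now {A,C,D} {B,E}
A-C (6): skip — A and C already connected.
B-C (13): add. Components now {A,B,C,D,E}
Edges rejected before the tree was complete: 1.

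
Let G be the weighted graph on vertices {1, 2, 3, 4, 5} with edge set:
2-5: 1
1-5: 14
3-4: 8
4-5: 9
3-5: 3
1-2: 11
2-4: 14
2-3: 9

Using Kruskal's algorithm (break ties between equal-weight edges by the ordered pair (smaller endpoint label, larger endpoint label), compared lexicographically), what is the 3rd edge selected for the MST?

Kruskal's algorithm — process edges by increasing weight (ties by edge label):
2-5 (1): add — endpoints in different components.
3-5 (3): add — endpoints in different components.
3-4 (8): add — endpoints in different components.
2-3 (9): skip — 2 and 3 already connected.
4-5 (9): skip — 4 and 5 already connected.
1-2 (11): add — endpoints in different components.
The 3rd edge added is 3-4.

3-4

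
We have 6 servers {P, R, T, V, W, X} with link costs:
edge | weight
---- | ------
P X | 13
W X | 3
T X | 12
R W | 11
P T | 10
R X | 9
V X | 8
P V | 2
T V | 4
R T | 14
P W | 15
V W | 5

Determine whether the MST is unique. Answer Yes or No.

Kruskal: consider edges lightest-first.
P V (2): add. Components now {P,V} {T} {R} {W} {X}
W X (3): add. Components now {P,V} {T} {R} {W,X}
T V (4): add. Components now {P,T,V} {R} {W,X}
V W (5): add. Components now {P,T,V,W,X} {R}
V X (8): skip — V and X already connected.
R X (9): add. Components now {P,R,T,V,W,X}
Every non-tree edge has weight strictly greater than the heaviest edge on the tree path between its endpoints, so the MST is unique.

Yes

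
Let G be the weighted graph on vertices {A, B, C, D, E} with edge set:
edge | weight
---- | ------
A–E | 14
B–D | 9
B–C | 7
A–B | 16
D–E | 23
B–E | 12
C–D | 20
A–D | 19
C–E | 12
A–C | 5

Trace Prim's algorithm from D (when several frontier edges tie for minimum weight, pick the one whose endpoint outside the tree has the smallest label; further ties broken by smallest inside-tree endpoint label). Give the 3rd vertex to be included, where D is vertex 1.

C

Grow the tree from D using Prim:
Step 1: frontier [B–D 9, A–D 19, C–D 20, D–E 23] → take B–D (9); add B.
Step 2: frontier [B–C 7, B–E 12, A–B 16, A–D 19, C–D 20, D–E 23] → take B–C (7); add C.
Step 3: frontier [B–E 12, A–B 16, A–C 5, C–E 12, A–D 19, D–E 23] → take A–C (5); add A.
Step 4: frontier [A–E 14, B–E 12, C–E 12, D–E 23] → take B–E (12); add E.
Vertex order: D, B, C, A, E. The 3rd vertex is C.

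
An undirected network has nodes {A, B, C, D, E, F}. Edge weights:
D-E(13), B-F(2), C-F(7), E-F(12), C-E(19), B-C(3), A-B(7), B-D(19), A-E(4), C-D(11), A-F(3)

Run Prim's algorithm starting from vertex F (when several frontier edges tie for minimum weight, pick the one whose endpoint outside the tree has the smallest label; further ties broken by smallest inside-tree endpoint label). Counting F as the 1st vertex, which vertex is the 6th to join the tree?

D

Prim's algorithm from F:
Step 1: cheapest edge leaving the tree is B-F (2); add B.
Step 2: cheapest edge leaving the tree is A-F (3); add A.
Step 3: cheapest edge leaving the tree is B-C (3); add C.
Step 4: cheapest edge leaving the tree is A-E (4); add E.
Step 5: cheapest edge leaving the tree is C-D (11); add D.
Vertex order: F, B, A, C, E, D. The 6th vertex is D.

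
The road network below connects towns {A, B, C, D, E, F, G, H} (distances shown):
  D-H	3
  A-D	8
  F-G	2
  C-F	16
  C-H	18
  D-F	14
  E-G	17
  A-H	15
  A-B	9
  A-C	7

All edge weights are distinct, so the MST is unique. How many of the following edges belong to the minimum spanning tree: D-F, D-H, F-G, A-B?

Kruskal: consider edges lightest-first.
F-G (2): add — endpoints in different components.
D-H (3): add — endpoints in different components.
A-C (7): add — endpoints in different components.
A-D (8): add — endpoints in different components.
A-B (9): add — endpoints in different components.
D-F (14): add — endpoints in different components.
A-H (15): skip — A and H already connected.
C-F (16): skip — C and F already connected.
E-G (17): add — endpoints in different components.
MST edge set: {F-G, D-H, A-C, A-D, A-B, D-F, E-G}.
Of the listed edges, {D-F, D-H, F-G, A-B} are in the MST → 4.

4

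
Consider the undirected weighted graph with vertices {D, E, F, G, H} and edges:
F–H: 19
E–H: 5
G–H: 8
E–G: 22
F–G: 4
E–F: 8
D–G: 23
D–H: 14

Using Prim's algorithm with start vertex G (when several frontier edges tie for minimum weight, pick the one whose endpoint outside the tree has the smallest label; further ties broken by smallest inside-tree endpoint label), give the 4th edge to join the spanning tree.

Prim, starting at G.
Step 1: cheapest edge leaving the tree is F–G (4); add F.
Step 2: cheapest edge leaving the tree is E–F (8); add E.
Step 3: cheapest edge leaving the tree is E–H (5); add H.
Step 4: cheapest edge leaving the tree is D–H (14); add D.
The 4th edge added is D–H.

D-H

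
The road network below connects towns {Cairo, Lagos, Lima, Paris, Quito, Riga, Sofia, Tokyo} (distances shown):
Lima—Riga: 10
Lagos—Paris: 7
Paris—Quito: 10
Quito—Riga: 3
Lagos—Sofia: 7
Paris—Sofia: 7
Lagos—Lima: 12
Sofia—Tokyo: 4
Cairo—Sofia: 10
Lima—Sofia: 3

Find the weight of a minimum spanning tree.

Kruskal's algorithm — process edges by increasing weight (ties by edge label):
Lima—Sofia (3): add — endpoints in different components.
Quito—Riga (3): add — endpoints in different components.
Sofia—Tokyo (4): add — endpoints in different components.
Lagos—Paris (7): add — endpoints in different components.
Lagos—Sofia (7): add — endpoints in different components.
Paris—Sofia (7): skip — Paris and Sofia already connected.
Cairo—Sofia (10): add — endpoints in different components.
Lima—Riga (10): add — endpoints in different components.
MST edges: Lima—Sofia, Quito—Riga, Sofia—Tokyo, Lagos—Paris, Lagos—Sofia, Cairo—Sofia, Lima—Riga; total weight 3+3+4+7+7+10+10 = 44.

44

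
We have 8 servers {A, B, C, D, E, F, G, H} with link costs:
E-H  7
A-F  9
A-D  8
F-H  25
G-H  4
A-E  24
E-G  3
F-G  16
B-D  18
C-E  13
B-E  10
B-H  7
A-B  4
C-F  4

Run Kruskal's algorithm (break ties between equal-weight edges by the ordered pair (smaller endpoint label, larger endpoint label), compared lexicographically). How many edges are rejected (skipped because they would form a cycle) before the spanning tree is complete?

1

Sort edges by weight, then run Kruskal:
E-G (3): add — endpoints in different components.
A-B (4): add — endpoints in different components.
C-F (4): add — endpoints in different components.
G-H (4): add — endpoints in different components.
B-H (7): add — endpoints in different components.
E-H (7): skip — E and H already connected.
A-D (8): add — endpoints in different components.
A-F (9): add — endpoints in different components.
Edges rejected before the tree was complete: 1.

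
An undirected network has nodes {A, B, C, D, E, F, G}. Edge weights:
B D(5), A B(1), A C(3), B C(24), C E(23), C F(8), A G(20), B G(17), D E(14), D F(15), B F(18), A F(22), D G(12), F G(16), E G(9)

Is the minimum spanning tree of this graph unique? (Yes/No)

Kruskal: consider edges lightest-first.
A B (1): add — endpoints in different components.
A C (3): add — endpoints in different components.
B D (5): add — endpoints in different components.
C F (8): add — endpoints in different components.
E G (9): add — endpoints in different components.
D G (12): add — endpoints in different components.
Every non-tree edge has weight strictly greater than the heaviest edge on the tree path between its endpoints, so the MST is unique.

Yes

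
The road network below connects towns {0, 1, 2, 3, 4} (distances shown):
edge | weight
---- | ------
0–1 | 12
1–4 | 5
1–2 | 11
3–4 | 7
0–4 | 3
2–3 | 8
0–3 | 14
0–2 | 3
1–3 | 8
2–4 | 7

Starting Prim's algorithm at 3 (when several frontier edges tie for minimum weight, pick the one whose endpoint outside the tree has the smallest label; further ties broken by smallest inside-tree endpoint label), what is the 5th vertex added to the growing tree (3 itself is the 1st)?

Prim's algorithm from 3:
Step 1: frontier [3–4 7, 1–3 8, 2–3 8, 0–3 14] → take 3–4 (7); add 4.
Step 2: frontier [1–3 8, 2–3 8, 0–3 14, 0–4 3, 1–4 5, 2–4 7] → take 0–4 (3); add 0.
Step 3: frontier [0–2 3, 0–1 12, 1–3 8, 2–3 8, 1–4 5, 2–4 7] → take 0–2 (3); add 2.
Step 4: frontier [0–1 12, 1–2 11, 1–3 8, 1–4 5] → take 1–4 (5); add 1.
Vertex order: 3, 4, 0, 2, 1. The 5th vertex is 1.

1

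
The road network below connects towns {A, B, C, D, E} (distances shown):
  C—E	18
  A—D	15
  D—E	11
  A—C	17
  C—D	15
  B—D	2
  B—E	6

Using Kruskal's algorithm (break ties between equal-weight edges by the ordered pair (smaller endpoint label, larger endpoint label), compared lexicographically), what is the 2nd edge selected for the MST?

B-E

Kruskal: consider edges lightest-first.
B—D (2): add. Components now {A} {B,D} {C} {E}
B—E (6): add. Components now {A} {B,D,E} {C}
D—E (11): skip — D and E already connected.
A—D (15): add. Components now {A,B,D,E} {C}
C—D (15): add. Components now {A,B,C,D,E}
The 2nd edge added is B—E.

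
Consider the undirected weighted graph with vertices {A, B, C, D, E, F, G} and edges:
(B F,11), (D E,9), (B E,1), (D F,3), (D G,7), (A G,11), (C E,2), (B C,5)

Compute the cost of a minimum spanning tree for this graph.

33

Prim, starting at F.
Step 1: cheapest edge leaving the tree is D F (3); add D.
Step 2: cheapest edge leaving the tree is D G (7); add G.
Step 3: cheapest edge leaving the tree is D E (9); add E.
Step 4: cheapest edge leaving the tree is B E (1); add B.
Step 5: cheapest edge leaving the tree is C E (2); add C.
Step 6: cheapest edge leaving the tree is A G (11); add A.
MST edges: D F, D G, D E, B E, C E, A G; total weight 3+7+9+1+2+11 = 33.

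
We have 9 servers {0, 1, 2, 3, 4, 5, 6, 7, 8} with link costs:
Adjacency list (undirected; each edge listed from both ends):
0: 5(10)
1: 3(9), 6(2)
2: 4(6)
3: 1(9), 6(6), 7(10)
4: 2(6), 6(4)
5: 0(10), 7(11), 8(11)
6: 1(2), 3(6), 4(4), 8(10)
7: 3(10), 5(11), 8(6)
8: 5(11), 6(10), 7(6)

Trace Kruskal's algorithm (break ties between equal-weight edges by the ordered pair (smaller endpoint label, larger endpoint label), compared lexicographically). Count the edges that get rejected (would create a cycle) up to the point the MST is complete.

Kruskal: consider edges lightest-first.
1 6 (2): add — endpoints in different components.
4 6 (4): add — endpoints in different components.
2 4 (6): add — endpoints in different components.
3 6 (6): add — endpoints in different components.
7 8 (6): add — endpoints in different components.
1 3 (9): skip — 1 and 3 already connected.
0 5 (10): add — endpoints in different components.
3 7 (10): add — endpoints in different components.
6 8 (10): skip — 6 and 8 already connected.
5 7 (11): add — endpoints in different components.
Edges rejected before the tree was complete: 2.

2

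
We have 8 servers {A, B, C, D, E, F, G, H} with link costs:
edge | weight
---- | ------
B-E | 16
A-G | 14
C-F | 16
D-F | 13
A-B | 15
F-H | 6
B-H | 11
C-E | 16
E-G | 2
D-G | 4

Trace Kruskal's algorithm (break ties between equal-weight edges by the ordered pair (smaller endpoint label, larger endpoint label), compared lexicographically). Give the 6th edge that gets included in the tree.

A-G

Kruskal's algorithm — process edges by increasing weight (ties by edge label):
E-G (2): add — endpoints in different components.
D-G (4): add — endpoints in different components.
F-H (6): add — endpoints in different components.
B-H (11): add — endpoints in different components.
D-F (13): add — endpoints in different components.
A-G (14): add — endpoints in different components.
A-B (15): skip — A and B already connected.
B-E (16): skip — B and E already connected.
C-E (16): add — endpoints in different components.
The 6th edge added is A-G.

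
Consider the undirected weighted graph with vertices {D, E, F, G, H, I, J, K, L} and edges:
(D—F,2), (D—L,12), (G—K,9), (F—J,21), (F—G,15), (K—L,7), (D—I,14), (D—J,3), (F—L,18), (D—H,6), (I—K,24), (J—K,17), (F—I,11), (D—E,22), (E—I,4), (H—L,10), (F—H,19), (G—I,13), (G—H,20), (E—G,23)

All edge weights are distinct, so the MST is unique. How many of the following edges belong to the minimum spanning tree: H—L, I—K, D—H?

2

Kruskal's algorithm — process edges by increasing weight (ties by edge label):
D—F (2): add — endpoints in different components.
D—J (3): add — endpoints in different components.
E—I (4): add — endpoints in different components.
D—H (6): add — endpoints in different components.
K—L (7): add — endpoints in different components.
G—K (9): add — endpoints in different components.
H—L (10): add — endpoints in different components.
F—I (11): add — endpoints in different components.
MST edge set: {D—F, D—J, E—I, D—H, K—L, G—K, H—L, F—I}.
Of the listed edges, {H—L, D—H} are in the MST → 2.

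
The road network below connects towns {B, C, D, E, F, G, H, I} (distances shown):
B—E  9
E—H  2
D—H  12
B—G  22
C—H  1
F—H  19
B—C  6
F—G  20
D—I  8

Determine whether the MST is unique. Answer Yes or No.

Kruskal: consider edges lightest-first.
C—H (1): add — endpoints in different components.
E—H (2): add — endpoints in different components.
B—C (6): add — endpoints in different components.
D—I (8): add — endpoints in different components.
B—E (9): skip — B and E already connected.
D—H (12): add — endpoints in different components.
F—H (19): add — endpoints in different components.
F—G (20): add — endpoints in different components.
Every non-tree edge has weight strictly greater than the heaviest edge on the tree path between its endpoints, so the MST is unique.

Yes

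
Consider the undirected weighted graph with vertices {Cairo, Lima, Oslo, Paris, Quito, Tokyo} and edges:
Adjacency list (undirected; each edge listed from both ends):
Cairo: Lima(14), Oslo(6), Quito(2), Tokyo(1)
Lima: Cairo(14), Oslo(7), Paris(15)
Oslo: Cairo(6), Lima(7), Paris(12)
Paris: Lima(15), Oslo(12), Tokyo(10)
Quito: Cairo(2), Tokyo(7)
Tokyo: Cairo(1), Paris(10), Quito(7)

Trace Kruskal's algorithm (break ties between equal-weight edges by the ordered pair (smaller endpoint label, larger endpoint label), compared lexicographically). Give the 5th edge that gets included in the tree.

Paris-Tokyo

Kruskal's algorithm — process edges by increasing weight (ties by edge label):
Cairo—Tokyo (1): add. Components now {Lima} {Cairo,Tokyo} {Paris} {Quito} {Oslo}
Cairo—Quito (2): add. Components now {Lima} {Cairo,Quito,Tokyo} {Paris} {Oslo}
Cairo—Oslo (6): add. Components now {Lima} {Cairo,Oslo,Quito,Tokyo} {Paris}
Lima—Oslo (7): add. Components now {Cairo,Lima,Oslo,Quito,Tokyo} {Paris}
Quito—Tokyo (7): skip — Tokyo and Quito already connected.
Paris—Tokyo (10): add. Components now {Cairo,Lima,Oslo,Paris,Quito,Tokyo}
The 5th edge added is Paris—Tokyo.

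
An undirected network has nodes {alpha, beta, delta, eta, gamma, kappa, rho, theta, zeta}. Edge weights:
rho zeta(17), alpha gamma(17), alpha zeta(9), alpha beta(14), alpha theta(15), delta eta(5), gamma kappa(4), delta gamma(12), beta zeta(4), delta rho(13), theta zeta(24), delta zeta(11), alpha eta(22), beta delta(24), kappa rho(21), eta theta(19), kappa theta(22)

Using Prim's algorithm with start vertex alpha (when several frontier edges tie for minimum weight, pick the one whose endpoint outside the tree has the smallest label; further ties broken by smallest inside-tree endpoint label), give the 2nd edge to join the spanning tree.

Grow the tree from alpha using Prim:
Step 1: cheapest edge leaving the tree is alpha zeta (9); add zeta.
Step 2: cheapest edge leaving the tree is beta zeta (4); add beta.
Step 3: cheapest edge leaving the tree is delta zeta (11); add delta.
Step 4: cheapest edge leaving the tree is delta eta (5); add eta.
Step 5: cheapest edge leaving the tree is delta gamma (12); add gamma.
Step 6: cheapest edge leaving the tree is gamma kappa (4); add kappa.
Step 7: cheapest edge leaving the tree is delta rho (13); add rho.
Step 8: cheapest edge leaving the tree is alpha theta (15); add theta.
The 2nd edge added is beta zeta.

beta-zeta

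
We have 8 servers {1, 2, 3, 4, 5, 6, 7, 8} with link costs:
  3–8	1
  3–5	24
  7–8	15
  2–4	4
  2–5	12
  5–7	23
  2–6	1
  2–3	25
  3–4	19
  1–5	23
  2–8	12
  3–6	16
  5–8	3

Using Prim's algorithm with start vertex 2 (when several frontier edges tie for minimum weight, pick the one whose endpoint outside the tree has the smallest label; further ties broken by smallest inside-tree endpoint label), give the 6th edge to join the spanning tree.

7-8

Prim, starting at 2.
Step 1: frontier [2–6 1, 2–4 4, 2–5 12, 2–8 12, 2–3 25] → take 2–6 (1); add 6.
Step 2: frontier [2–4 4, 2–5 12, 2–8 12, 2–3 25, 3–6 16] → take 2–4 (4); add 4.
Step 3: frontier [2–5 12, 2–8 12, 2–3 25, 3–4 19, 3–6 16] → take 2–5 (12); add 5.
Step 4: frontier [2–8 12, 2–3 25, 3–4 19, 5–8 3, 1–5 23, 5–7 23, 3–5 24, 3–6 16] → take 5–8 (3); add 8.
Step 5: frontier [2–3 25, 3–4 19, 1–5 23, 5–7 23, 3–5 24, 3–6 16, 3–8 1, 7–8 15] → take 3–8 (1); add 3.
Step 6: frontier [1–5 23, 5–7 23, 7–8 15] → take 7–8 (15); add 7.
Step 7: frontier [1–5 23] → take 1–5 (23); add 1.
The 6th edge added is 7–8.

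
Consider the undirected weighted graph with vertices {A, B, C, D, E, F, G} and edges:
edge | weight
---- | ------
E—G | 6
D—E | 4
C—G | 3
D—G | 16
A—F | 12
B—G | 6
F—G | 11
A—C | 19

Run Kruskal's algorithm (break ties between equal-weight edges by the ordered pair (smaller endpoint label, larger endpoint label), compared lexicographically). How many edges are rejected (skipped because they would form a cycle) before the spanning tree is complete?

Sort edges by weight, then run Kruskal:
C—G (3): add — endpoints in different components.
D—E (4): add — endpoints in different components.
B—G (6): add — endpoints in different components.
E—G (6): add — endpoints in different components.
F—G (11): add — endpoints in different components.
A—F (12): add — endpoints in different components.
Edges rejected before the tree was complete: 0.

0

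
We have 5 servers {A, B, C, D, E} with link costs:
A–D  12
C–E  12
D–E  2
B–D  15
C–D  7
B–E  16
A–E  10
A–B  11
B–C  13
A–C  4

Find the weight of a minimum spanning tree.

24

Prim, starting at E.
Step 1: frontier [D–E 2, A–E 10, C–E 12, B–E 16] → take D–E (2); add D.
Step 2: frontier [C–D 7, A–D 12, B–D 15, A–E 10, C–E 12, B–E 16] → take C–D (7); add C.
Step 3: frontier [A–C 4, B–C 13, A–D 12, B–D 15, A–E 10, B–E 16] → take A–C (4); add A.
Step 4: frontier [A–B 11, B–C 13, B–D 15, B–E 16] → take A–B (11); add B.
MST edges: D–E, C–D, A–C, A–B; total weight 2+7+4+11 = 24.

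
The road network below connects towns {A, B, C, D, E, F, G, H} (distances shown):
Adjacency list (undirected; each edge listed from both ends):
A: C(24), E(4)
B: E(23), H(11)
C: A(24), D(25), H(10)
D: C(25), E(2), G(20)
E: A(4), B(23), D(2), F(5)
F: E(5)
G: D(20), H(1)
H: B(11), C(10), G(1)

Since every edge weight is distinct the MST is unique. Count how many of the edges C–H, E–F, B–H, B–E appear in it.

Kruskal's algorithm — process edges by increasing weight (ties by edge label):
G–H (1): add — endpoints in different components.
D–E (2): add — endpoints in different components.
A–E (4): add — endpoints in different components.
E–F (5): add — endpoints in different components.
C–H (10): add — endpoints in different components.
B–H (11): add — endpoints in different components.
D–G (20): add — endpoints in different components.
MST edge set: {G–H, D–E, A–E, E–F, C–H, B–H, D–G}.
Of the listed edges, {C–H, E–F, B–H} are in the MST → 3.

3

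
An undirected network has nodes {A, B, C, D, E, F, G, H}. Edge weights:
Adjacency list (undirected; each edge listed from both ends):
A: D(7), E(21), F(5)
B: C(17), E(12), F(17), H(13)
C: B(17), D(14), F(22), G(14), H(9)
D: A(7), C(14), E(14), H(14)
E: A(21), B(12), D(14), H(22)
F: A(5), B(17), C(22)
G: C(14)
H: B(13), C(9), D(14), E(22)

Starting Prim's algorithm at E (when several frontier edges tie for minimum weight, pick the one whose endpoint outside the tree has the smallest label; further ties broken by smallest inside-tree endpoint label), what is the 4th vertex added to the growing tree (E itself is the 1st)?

Prim, starting at E.
Step 1: frontier [B–E 12, D–E 14, A–E 21, E–H 22] → take B–E (12); add B.
Step 2: frontier [B–H 13, B–C 17, B–F 17, D–E 14, A–E 21, E–H 22] → take B–H (13); add H.
Step 3: frontier [B–C 17, B–F 17, D–E 14, A–E 21, C–H 9, D–H 14] → take C–H (9); add C.
Step 4: frontier [B–F 17, C–D 14, C–G 14, C–F 22, D–E 14, A–E 21, D–H 14] → take C–D (14); add D.
Step 5: frontier [B–F 17, C–G 14, C–F 22, A–D 7, A–E 21] → take A–D (7); add A.
Step 6: frontier [A–F 5, B–F 17, C–G 14, C–F 22] → take A–F (5); add F.
Step 7: frontier [C–G 14] → take C–G (14); add G.
Vertex order: E, B, H, C, D, A, F, G. The 4th vertex is C.

C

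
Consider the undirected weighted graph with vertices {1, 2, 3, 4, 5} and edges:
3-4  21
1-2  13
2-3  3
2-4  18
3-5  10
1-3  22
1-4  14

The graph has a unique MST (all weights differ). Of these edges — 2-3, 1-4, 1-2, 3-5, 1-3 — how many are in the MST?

Kruskal's algorithm — process edges by increasing weight (ties by edge label):
2-3 (3): add — endpoints in different components.
3-5 (10): add — endpoints in different components.
1-2 (13): add — endpoints in different components.
1-4 (14): add — endpoints in different components.
MST edge set: {2-3, 3-5, 1-2, 1-4}.
Of the listed edges, {2-3, 1-4, 1-2, 3-5} are in the MST → 4.

4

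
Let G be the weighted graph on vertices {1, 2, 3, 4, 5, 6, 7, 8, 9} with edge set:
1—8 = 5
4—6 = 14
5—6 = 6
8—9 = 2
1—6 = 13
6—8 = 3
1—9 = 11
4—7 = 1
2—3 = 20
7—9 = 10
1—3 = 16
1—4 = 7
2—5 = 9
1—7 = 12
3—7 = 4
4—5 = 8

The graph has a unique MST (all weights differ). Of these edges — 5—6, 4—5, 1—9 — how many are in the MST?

1

Kruskal's algorithm — process edges by increasing weight (ties by edge label):
4—7 (1): add — endpoints in different components.
8—9 (2): add — endpoints in different components.
6—8 (3): add — endpoints in different components.
3—7 (4): add — endpoints in different components.
1—8 (5): add — endpoints in different components.
5—6 (6): add — endpoints in different components.
1—4 (7): add — endpoints in different components.
4—5 (8): skip — 4 and 5 already connected.
2—5 (9): add — endpoints in different components.
MST edge set: {4—7, 8—9, 6—8, 3—7, 1—8, 5—6, 1—4, 2—5}.
Of the listed edges, {5—6} are in the MST → 1.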